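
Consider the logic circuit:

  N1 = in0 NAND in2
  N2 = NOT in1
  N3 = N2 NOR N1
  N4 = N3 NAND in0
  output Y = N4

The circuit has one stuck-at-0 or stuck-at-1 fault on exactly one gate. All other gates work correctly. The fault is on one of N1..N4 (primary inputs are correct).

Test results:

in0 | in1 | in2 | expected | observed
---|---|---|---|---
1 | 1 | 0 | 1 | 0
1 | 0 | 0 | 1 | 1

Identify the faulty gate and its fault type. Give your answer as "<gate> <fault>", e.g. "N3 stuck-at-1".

Fault-free values for test 1 (in0=1, in1=1, in2=0): N1=1, N2=0, N3=0, N4=1, giving Y=1. Observed 0.
Test 1: faults giving observed 0 are {N1 stuck-at-0, N3 stuck-at-1, N4 stuck-at-0}.
Test 2 (in0=1, in1=0, in2=0): fault-free N1=1, N2=1, N3=0, N4=1 → 1; observed 1. Eliminates N3 stuck-at-1, N4 stuck-at-0.
Only N1 stuck-at-0 is consistent with every test.

N1 stuck-at-0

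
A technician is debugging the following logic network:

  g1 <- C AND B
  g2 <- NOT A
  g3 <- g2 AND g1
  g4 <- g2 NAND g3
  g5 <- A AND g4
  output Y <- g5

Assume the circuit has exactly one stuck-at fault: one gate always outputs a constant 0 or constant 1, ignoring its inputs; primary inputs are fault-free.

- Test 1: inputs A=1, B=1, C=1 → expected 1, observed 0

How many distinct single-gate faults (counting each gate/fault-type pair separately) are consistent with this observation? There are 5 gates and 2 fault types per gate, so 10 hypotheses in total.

3

Fault-free: g1=1, g2=0, g3=0, g4=1, g5=1 → 1. Observed 0.
  g1 stuck-at-0: output 1 ✗
  g1 stuck-at-1: output 1 ✗
  g2 stuck-at-0: output 1 ✗
  g2 stuck-at-1: output 0 ✓
  g3 stuck-at-0: output 1 ✗
  g3 stuck-at-1: output 1 ✗
  g4 stuck-at-0: output 0 ✓
  g4 stuck-at-1: output 1 ✗
  g5 stuck-at-0: output 0 ✓
  g5 stuck-at-1: output 1 ✗
Consistent faults: {g2 stuck-at-1, g4 stuck-at-0, g5 stuck-at-0} — 3 in all.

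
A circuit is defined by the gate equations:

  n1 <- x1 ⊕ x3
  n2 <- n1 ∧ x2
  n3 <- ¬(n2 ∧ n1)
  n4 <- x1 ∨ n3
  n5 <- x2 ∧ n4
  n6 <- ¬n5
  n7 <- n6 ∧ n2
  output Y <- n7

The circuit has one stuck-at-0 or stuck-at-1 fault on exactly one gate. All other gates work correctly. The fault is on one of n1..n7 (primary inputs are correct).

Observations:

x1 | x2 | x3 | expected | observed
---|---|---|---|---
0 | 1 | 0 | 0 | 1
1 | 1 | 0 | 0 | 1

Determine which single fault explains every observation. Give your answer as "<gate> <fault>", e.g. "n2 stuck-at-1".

Fault-free values for test 1 (x1=0, x2=1, x3=0): n1=0, n2=0, n3=1, n4=1, n5=1, n6=0, n7=0, giving Y=0. Observed 1.
Test 1: faults giving observed 1 are {n1 stuck-at-1, n7 stuck-at-1}.
Test 2 (x1=1, x2=1, x3=0): fault-free n1=1, n2=1, n3=0, n4=1, n5=1, n6=0, n7=0 → 0; observed 1. Eliminates n1 stuck-at-1.
Only n7 stuck-at-1 is consistent with every test.

n7 stuck-at-1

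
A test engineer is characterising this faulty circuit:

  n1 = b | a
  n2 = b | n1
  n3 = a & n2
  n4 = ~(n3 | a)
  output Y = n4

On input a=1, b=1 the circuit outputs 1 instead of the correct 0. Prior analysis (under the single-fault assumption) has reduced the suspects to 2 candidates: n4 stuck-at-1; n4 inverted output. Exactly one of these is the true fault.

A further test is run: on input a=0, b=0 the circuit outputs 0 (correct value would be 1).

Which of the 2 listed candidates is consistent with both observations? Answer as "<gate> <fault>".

Evaluate each candidate on input a=0, b=0:
  n4 stuck-at-1: n1=0, n2=0, n3=0, n4=1 [stuck-at-1] → 1 — eliminated
  n4 inverted output: n1=0, n2=0, n3=0, n4=0 [inverted output] → 0 — matches
Only n4 inverted output reproduces the observed 0.

n4 inverted output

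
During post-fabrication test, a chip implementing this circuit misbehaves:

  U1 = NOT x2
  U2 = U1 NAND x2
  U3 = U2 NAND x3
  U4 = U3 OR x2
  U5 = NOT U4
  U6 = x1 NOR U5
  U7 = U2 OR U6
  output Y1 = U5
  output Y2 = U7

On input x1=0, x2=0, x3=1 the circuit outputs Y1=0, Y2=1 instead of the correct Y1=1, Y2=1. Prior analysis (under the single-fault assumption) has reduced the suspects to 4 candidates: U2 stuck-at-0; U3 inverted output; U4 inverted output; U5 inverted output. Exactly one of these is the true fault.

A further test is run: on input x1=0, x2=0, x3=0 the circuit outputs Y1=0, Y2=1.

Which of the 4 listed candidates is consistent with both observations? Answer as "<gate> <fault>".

U2 stuck-at-0

Evaluate each candidate on input x1=0, x2=0, x3=0:
  U2 stuck-at-0: U1=1, U2=0 [stuck-at-0], U3=1, U4=1, U5=0, U6=1, U7=1 → Y1=0, Y2=1 — matches
  U3 inverted output: U1=1, U2=1, U3=0 [inverted output], U4=0, U5=1, U6=0, U7=1 → Y1=1, Y2=1 — eliminated
  U4 inverted output: U1=1, U2=1, U3=1, U4=0 [inverted output], U5=1, U6=0, U7=1 → Y1=1, Y2=1 — eliminated
  U5 inverted output: U1=1, U2=1, U3=1, U4=1, U5=1 [inverted output], U6=0, U7=1 → Y1=1, Y2=1 — eliminated
Only U2 stuck-at-0 reproduces the observed Y1=0, Y2=1.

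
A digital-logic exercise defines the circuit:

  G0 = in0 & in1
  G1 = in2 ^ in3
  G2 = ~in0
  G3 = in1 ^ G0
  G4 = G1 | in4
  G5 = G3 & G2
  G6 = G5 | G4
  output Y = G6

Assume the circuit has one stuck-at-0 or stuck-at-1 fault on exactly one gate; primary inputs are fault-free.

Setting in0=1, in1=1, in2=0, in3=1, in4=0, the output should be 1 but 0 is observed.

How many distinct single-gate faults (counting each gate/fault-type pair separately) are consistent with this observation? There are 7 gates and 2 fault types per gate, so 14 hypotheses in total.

3

Fault-free: G0=1, G1=1, G2=0, G3=0, G4=1, G5=0, G6=1 → 1. Observed 0.
  G0 stuck-at-0: output 1 ✗
  G0 stuck-at-1: output 1 ✗
  G1 stuck-at-0: output 0 ✓
  G1 stuck-at-1: output 1 ✗
  G2 stuck-at-0: output 1 ✗
  G2 stuck-at-1: output 1 ✗
  G3 stuck-at-0: output 1 ✗
  G3 stuck-at-1: output 1 ✗
  G4 stuck-at-0: output 0 ✓
  G4 stuck-at-1: output 1 ✗
  G5 stuck-at-0: output 1 ✗
  G5 stuck-at-1: output 1 ✗
  G6 stuck-at-0: output 0 ✓
  G6 stuck-at-1: output 1 ✗
Consistent faults: {G1 stuck-at-0, G4 stuck-at-0, G6 stuck-at-0} — 3 in all.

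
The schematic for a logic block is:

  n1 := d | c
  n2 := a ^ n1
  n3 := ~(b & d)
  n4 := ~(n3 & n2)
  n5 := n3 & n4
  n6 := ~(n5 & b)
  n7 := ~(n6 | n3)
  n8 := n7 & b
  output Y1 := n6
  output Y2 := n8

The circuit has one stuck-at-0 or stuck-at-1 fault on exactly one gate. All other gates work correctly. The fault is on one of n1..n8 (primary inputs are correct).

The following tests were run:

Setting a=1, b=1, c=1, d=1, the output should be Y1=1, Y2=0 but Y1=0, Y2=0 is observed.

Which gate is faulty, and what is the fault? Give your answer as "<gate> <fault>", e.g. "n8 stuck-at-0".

Fault-free values for test 1 (a=1, b=1, c=1, d=1): n1=1, n2=0, n3=0, n4=1, n5=0, n6=1, n7=0, n8=0, giving Y1=1, Y2=0. Observed Y1=0, Y2=0.
Test 1: faults giving observed Y1=0, Y2=0 are {n3 stuck-at-1}.
Only n3 stuck-at-1 is consistent with every test.

n3 stuck-at-1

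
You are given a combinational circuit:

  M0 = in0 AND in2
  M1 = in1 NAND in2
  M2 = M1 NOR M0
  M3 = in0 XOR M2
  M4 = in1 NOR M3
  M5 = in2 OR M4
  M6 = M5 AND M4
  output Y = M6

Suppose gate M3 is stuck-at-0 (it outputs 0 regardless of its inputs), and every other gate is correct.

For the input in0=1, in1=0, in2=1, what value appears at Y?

Propagate with M3 forced: M0=1, M1=1, M2=0, M3=0 [stuck-at-0], M4=1, M5=1, M6=1.
So Y = 1. (Without the fault it would be 0.)

1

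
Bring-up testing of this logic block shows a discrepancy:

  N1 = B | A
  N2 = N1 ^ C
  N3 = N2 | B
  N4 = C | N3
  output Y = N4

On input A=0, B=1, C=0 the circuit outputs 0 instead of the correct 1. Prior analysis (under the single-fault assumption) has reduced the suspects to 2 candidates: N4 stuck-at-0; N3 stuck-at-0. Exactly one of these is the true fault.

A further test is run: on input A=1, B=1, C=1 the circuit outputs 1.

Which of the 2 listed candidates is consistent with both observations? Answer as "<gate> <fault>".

N3 stuck-at-0

Evaluate each candidate on input A=1, B=1, C=1:
  N4 stuck-at-0: N1=1, N2=0, N3=1, N4=0 [stuck-at-0] → 0 — eliminated
  N3 stuck-at-0: N1=1, N2=0, N3=0 [stuck-at-0], N4=1 → 1 — matches
Only N3 stuck-at-0 reproduces the observed 1.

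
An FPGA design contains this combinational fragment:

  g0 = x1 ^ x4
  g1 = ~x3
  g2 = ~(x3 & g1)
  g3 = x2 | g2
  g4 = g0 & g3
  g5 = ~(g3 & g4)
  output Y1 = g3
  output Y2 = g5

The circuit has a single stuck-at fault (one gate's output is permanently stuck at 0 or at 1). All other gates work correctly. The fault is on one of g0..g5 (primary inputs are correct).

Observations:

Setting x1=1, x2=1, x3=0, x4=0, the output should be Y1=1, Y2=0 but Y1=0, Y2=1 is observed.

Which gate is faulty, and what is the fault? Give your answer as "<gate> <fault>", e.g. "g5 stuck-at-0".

Fault-free values for test 1 (x1=1, x2=1, x3=0, x4=0): g0=1, g1=1, g2=1, g3=1, g4=1, g5=0, giving Y1=1, Y2=0. Observed Y1=0, Y2=1.
Test 1: faults giving observed Y1=0, Y2=1 are {g3 stuck-at-0}.
Only g3 stuck-at-0 is consistent with every test.

g3 stuck-at-0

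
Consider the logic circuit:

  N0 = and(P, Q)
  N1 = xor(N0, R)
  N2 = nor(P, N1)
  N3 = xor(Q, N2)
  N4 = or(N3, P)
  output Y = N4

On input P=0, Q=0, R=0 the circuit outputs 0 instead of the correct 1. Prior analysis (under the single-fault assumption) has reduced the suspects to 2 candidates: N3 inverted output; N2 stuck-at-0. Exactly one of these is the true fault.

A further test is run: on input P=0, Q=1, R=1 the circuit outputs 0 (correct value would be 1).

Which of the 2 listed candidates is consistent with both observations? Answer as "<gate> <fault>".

N3 inverted output

Evaluate each candidate on input P=0, Q=1, R=1:
  N3 inverted output: N0=0, N1=1, N2=0, N3=0 [inverted output], N4=0 → 0 — matches
  N2 stuck-at-0: N0=0, N1=1, N2=0 [stuck-at-0], N3=1, N4=1 → 1 — eliminated
Only N3 inverted output reproduces the observed 0.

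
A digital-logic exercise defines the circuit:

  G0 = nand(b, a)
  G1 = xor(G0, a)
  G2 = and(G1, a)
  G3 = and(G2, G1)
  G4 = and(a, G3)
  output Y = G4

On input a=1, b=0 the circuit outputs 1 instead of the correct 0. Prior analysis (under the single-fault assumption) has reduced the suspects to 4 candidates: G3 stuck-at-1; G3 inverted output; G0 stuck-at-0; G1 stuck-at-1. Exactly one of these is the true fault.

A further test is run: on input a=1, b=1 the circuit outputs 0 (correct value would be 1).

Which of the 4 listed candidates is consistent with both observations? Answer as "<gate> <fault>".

G3 inverted output

Evaluate each candidate on input a=1, b=1:
  G3 stuck-at-1: G0=0, G1=1, G2=1, G3=1 [stuck-at-1], G4=1 → 1 — eliminated
  G3 inverted output: G0=0, G1=1, G2=1, G3=0 [inverted output], G4=0 → 0 — matches
  G0 stuck-at-0: G0=0 [stuck-at-0], G1=1, G2=1, G3=1, G4=1 → 1 — eliminated
  G1 stuck-at-1: G0=0, G1=1 [stuck-at-1], G2=1, G3=1, G4=1 → 1 — eliminated
Only G3 inverted output reproduces the observed 0.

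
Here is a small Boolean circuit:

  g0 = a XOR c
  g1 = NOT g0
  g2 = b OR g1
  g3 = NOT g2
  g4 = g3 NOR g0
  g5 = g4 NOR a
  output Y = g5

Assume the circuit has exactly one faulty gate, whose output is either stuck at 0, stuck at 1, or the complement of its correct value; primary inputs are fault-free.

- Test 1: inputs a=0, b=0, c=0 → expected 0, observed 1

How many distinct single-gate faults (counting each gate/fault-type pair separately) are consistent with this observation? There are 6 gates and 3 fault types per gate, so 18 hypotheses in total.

Fault-free: g0=0, g1=1, g2=1, g3=0, g4=1, g5=0 → 0. Observed 1.
  g0: stuck-at-1, inverted output ✓; others ✗
  g1: stuck-at-0, inverted output ✓; others ✗
  g2: stuck-at-0, inverted output ✓; others ✗
  g3: stuck-at-1, inverted output ✓; others ✗
  g4: stuck-at-0, inverted output ✓; others ✗
  g5: stuck-at-1, inverted output ✓; others ✗
Consistent faults: {g0 stuck-at-1, g0 inverted output, g1 stuck-at-0, g1 inverted output, g2 stuck-at-0, g2 inverted output, g3 stuck-at-1, g3 inverted output, g4 stuck-at-0, g4 inverted output, g5 stuck-at-1, g5 inverted output} — 12 in all.

12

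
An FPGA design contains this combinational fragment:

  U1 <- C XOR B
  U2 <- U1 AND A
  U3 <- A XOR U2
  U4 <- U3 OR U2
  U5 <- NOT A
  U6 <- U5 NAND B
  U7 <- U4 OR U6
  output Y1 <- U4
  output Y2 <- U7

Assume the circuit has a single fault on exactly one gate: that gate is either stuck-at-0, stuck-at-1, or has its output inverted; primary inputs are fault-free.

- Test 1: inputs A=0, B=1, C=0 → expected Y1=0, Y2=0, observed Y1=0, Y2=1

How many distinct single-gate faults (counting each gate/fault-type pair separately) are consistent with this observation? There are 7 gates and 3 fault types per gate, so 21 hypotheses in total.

6

Fault-free: U1=1, U2=0, U3=0, U4=0, U5=1, U6=0, U7=0 → Y1=0, Y2=0. Observed Y1=0, Y2=1.
  U1: none of the 3 fault types match ✗
  U2: none of the 3 fault types match ✗
  U3: none of the 3 fault types match ✗
  U4: none of the 3 fault types match ✗
  U5: stuck-at-0, inverted output ✓; others ✗
  U6: stuck-at-1, inverted output ✓; others ✗
  U7: stuck-at-1, inverted output ✓; others ✗
Consistent faults: {U5 stuck-at-0, U5 inverted output, U6 stuck-at-1, U6 inverted output, U7 stuck-at-1, U7 inverted output} — 6 in all.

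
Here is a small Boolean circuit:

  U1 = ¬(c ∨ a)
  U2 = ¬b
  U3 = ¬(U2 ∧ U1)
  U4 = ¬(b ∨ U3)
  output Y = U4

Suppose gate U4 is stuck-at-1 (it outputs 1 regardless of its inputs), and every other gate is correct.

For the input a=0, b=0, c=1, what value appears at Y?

1

Propagate with U4 forced: U1=0, U2=1, U3=1, U4=1 [stuck-at-1].
So Y = 1. (Without the fault it would be 0.)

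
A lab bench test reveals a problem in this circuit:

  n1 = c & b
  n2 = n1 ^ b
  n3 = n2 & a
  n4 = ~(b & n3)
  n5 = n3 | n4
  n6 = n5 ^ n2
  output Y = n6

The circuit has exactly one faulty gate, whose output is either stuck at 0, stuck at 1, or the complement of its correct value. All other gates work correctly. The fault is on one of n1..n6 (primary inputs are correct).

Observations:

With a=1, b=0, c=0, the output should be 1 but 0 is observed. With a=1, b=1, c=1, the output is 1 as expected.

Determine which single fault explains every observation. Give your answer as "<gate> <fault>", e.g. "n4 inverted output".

n1 stuck-at-1

Fault-free values for test 1 (a=1, b=0, c=0): n1=0, n2=0, n3=0, n4=1, n5=1, n6=1, giving Y=1. Observed 0.
Test 1: faults giving observed 0 are {n1 stuck-at-1, n1 inverted output, n2 stuck-at-1, n2 inverted output, n4 stuck-at-0, n4 inverted output, n5 stuck-at-0, n5 inverted output, n6 stuck-at-0, n6 inverted output}.
Test 2 (a=1, b=1, c=1): fault-free n1=1, n2=0, n3=0, n4=1, n5=1, n6=1 → 1; observed 1. Eliminates n1 inverted output, n2 stuck-at-1, n2 inverted output, n4 stuck-at-0, n4 inverted output, n5 stuck-at-0, n5 inverted output, n6 stuck-at-0, n6 inverted output.
Only n1 stuck-at-1 is consistent with every test.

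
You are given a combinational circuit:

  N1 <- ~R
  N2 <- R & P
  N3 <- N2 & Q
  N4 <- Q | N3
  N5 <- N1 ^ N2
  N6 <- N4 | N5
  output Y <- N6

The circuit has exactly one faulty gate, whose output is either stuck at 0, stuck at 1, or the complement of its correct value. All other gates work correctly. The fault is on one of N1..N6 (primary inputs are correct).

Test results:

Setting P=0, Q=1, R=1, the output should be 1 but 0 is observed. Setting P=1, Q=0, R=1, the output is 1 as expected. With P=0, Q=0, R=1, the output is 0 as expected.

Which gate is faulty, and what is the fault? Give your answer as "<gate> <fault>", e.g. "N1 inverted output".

N4 stuck-at-0

Fault-free values for test 1 (P=0, Q=1, R=1): N1=0, N2=0, N3=0, N4=1, N5=0, N6=1, giving Y=1. Observed 0.
Test 1: faults giving observed 0 are {N4 stuck-at-0, N4 inverted output, N6 stuck-at-0, N6 inverted output}.
Test 2 (P=1, Q=0, R=1): fault-free N1=0, N2=1, N3=0, N4=0, N5=1, N6=1 → 1; observed 1. Eliminates N6 stuck-at-0, N6 inverted output.
Test 3 (P=0, Q=0, R=1): fault-free N1=0, N2=0, N3=0, N4=0, N5=0, N6=0 → 0; observed 0. Eliminates N4 inverted output.
Only N4 stuck-at-0 is consistent with every test.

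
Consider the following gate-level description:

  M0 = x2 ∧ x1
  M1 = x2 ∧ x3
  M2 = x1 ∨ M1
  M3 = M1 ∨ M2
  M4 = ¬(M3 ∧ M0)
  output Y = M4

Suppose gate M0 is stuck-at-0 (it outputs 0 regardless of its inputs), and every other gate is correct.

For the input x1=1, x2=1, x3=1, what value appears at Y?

1

Propagate with M0 forced: M0=0 [stuck-at-0], M1=1, M2=1, M3=1, M4=1.
So Y = 1. (Without the fault it would be 0.)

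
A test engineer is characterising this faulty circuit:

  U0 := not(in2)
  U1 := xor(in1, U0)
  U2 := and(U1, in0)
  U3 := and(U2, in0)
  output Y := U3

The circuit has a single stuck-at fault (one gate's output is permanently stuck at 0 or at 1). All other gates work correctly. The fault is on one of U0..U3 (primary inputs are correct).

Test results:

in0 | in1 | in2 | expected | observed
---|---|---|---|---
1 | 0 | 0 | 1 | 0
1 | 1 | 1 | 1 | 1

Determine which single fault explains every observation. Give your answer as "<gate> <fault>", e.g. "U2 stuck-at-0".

Fault-free values for test 1 (in0=1, in1=0, in2=0): U0=1, U1=1, U2=1, U3=1, giving Y=1. Observed 0.
Test 1: faults giving observed 0 are {U0 stuck-at-0, U1 stuck-at-0, U2 stuck-at-0, U3 stuck-at-0}.
Test 2 (in0=1, in1=1, in2=1): fault-free U0=0, U1=1, U2=1, U3=1 → 1; observed 1. Eliminates U1 stuck-at-0, U2 stuck-at-0, U3 stuck-at-0.
Only U0 stuck-at-0 is consistent with every test.

U0 stuck-at-0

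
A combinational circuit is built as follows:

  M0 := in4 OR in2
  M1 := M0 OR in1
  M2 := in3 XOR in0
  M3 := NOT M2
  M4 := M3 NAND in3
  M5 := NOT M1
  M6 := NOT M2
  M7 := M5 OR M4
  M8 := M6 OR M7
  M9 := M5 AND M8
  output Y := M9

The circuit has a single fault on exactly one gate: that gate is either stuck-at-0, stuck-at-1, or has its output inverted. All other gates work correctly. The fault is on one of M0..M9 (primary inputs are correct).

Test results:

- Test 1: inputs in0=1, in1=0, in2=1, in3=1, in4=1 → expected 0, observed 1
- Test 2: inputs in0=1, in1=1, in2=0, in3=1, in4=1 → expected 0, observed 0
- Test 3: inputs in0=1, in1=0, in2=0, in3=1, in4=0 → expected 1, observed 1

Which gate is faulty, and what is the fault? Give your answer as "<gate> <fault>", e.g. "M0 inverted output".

Fault-free values for test 1 (in0=1, in1=0, in2=1, in3=1, in4=1): M0=1, M1=1, M2=0, M3=1, M4=0, M5=0, M6=1, M7=0, M8=1, M9=0, giving Y=0. Observed 1.
Test 1: faults giving observed 1 are {M0 stuck-at-0, M0 inverted output, M1 stuck-at-0, M1 inverted output, M5 stuck-at-1, M5 inverted output, M9 stuck-at-1, M9 inverted output}.
Test 2 (in0=1, in1=1, in2=0, in3=1, in4=1): fault-free M0=1, M1=1, M2=0, M3=1, M4=0, M5=0, M6=1, M7=0, M8=1, M9=0 → 0; observed 0. Eliminates M1 stuck-at-0, M1 inverted output, M5 stuck-at-1, M5 inverted output, M9 stuck-at-1, M9 inverted output.
Test 3 (in0=1, in1=0, in2=0, in3=1, in4=0): fault-free M0=0, M1=0, M2=0, M3=1, M4=0, M5=1, M6=1, M7=1, M8=1, M9=1 → 1; observed 1. Eliminates M0 inverted output.
Only M0 stuck-at-0 is consistent with every test.

M0 stuck-at-0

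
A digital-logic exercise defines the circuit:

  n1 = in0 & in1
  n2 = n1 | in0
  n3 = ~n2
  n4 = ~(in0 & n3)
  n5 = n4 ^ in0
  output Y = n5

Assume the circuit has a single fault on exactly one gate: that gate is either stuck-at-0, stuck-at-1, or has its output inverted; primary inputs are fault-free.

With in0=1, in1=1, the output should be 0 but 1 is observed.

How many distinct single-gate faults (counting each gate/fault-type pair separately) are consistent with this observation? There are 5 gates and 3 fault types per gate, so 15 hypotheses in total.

Fault-free: n1=1, n2=1, n3=0, n4=1, n5=0 → 0. Observed 1.
  n1: none of the 3 fault types match ✗
  n2: stuck-at-0, inverted output ✓; others ✗
  n3: stuck-at-1, inverted output ✓; others ✗
  n4: stuck-at-0, inverted output ✓; others ✗
  n5: stuck-at-1, inverted output ✓; others ✗
Consistent faults: {n2 stuck-at-0, n2 inverted output, n3 stuck-at-1, n3 inverted output, n4 stuck-at-0, n4 inverted output, n5 stuck-at-1, n5 inverted output} — 8 in all.

8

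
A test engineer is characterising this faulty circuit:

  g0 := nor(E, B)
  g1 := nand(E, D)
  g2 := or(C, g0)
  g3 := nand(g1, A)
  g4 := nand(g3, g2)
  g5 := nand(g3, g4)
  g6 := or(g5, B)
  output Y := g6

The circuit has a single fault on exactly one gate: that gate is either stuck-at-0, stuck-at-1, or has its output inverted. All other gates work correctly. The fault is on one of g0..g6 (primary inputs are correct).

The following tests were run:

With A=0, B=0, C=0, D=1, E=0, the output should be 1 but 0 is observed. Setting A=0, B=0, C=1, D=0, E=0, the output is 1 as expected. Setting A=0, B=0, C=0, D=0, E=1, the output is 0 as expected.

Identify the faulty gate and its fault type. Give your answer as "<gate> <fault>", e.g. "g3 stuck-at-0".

Fault-free values for test 1 (A=0, B=0, C=0, D=1, E=0): g0=1, g1=1, g2=1, g3=1, g4=0, g5=1, g6=1, giving Y=1. Observed 0.
Test 1: faults giving observed 0 are {g0 stuck-at-0, g0 inverted output, g2 stuck-at-0, g2 inverted output, g4 stuck-at-1, g4 inverted output, g5 stuck-at-0, g5 inverted output, g6 stuck-at-0, g6 inverted output}.
Test 2 (A=0, B=0, C=1, D=0, E=0): fault-free g0=1, g1=1, g2=1, g3=1, g4=0, g5=1, g6=1 → 1; observed 1. Eliminates g2 stuck-at-0, g2 inverted output, g4 stuck-at-1, g4 inverted output, g5 stuck-at-0, g5 inverted output, g6 stuck-at-0, g6 inverted output.
Test 3 (A=0, B=0, C=0, D=0, E=1): fault-free g0=0, g1=1, g2=0, g3=1, g4=1, g5=0, g6=0 → 0; observed 0. Eliminates g0 inverted output.
Only g0 stuck-at-0 is consistent with every test.

g0 stuck-at-0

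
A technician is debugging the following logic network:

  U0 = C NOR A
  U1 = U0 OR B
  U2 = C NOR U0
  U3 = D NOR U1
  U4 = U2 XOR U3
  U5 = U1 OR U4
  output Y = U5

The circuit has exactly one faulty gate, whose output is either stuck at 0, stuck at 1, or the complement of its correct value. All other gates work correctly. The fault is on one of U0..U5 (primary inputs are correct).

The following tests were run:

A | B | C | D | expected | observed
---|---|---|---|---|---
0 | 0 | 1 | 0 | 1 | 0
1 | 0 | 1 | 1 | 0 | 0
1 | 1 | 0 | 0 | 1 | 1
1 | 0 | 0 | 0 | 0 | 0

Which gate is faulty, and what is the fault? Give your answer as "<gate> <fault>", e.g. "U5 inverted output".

U4 stuck-at-0

Fault-free values for test 1 (A=0, B=0, C=1, D=0): U0=0, U1=0, U2=0, U3=1, U4=1, U5=1, giving Y=1. Observed 0.
Test 1: faults giving observed 0 are {U2 stuck-at-1, U2 inverted output, U3 stuck-at-0, U3 inverted output, U4 stuck-at-0, U4 inverted output, U5 stuck-at-0, U5 inverted output}.
Test 2 (A=1, B=0, C=1, D=1): fault-free U0=0, U1=0, U2=0, U3=0, U4=0, U5=0 → 0; observed 0. Eliminates U2 stuck-at-1, U2 inverted output, U3 inverted output, U4 inverted output, U5 inverted output.
Test 3 (A=1, B=1, C=0, D=0): fault-free U0=0, U1=1, U2=1, U3=0, U4=1, U5=1 → 1; observed 1. Eliminates U5 stuck-at-0.
Test 4 (A=1, B=0, C=0, D=0): fault-free U0=0, U1=0, U2=1, U3=1, U4=0, U5=0 → 0; observed 0. Eliminates U3 stuck-at-0.
Only U4 stuck-at-0 is consistent with every test.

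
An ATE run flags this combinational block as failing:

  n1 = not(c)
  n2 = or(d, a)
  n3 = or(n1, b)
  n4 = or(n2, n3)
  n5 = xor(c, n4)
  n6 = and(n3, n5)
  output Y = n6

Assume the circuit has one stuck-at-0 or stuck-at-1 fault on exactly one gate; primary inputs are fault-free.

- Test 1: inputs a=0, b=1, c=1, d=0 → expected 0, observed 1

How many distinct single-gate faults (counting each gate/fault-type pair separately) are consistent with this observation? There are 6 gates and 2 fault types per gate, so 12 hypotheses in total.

Fault-free: n1=0, n2=0, n3=1, n4=1, n5=0, n6=0 → 0. Observed 1.
  n1 stuck-at-0: output 0 ✗
  n1 stuck-at-1: output 0 ✗
  n2 stuck-at-0: output 0 ✗
  n2 stuck-at-1: output 0 ✗
  n3 stuck-at-0: output 0 ✗
  n3 stuck-at-1: output 0 ✗
  n4 stuck-at-0: output 1 ✓
  n4 stuck-at-1: output 0 ✗
  n5 stuck-at-0: output 0 ✗
  n5 stuck-at-1: output 1 ✓
  n6 stuck-at-0: output 0 ✗
  n6 stuck-at-1: output 1 ✓
Consistent faults: {n4 stuck-at-0, n5 stuck-at-1, n6 stuck-at-1} — 3 in all.

3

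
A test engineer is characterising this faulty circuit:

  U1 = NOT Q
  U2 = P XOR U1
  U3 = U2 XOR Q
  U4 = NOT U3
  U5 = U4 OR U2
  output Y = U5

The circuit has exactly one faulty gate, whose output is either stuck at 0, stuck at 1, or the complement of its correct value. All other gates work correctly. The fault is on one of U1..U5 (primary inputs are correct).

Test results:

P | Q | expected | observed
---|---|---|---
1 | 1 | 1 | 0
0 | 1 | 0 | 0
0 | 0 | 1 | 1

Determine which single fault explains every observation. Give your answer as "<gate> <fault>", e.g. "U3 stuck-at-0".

U2 stuck-at-0

Fault-free values for test 1 (P=1, Q=1): U1=0, U2=1, U3=0, U4=1, U5=1, giving Y=1. Observed 0.
Test 1: faults giving observed 0 are {U1 stuck-at-1, U1 inverted output, U2 stuck-at-0, U2 inverted output, U5 stuck-at-0, U5 inverted output}.
Test 2 (P=0, Q=1): fault-free U1=0, U2=0, U3=1, U4=0, U5=0 → 0; observed 0. Eliminates U1 stuck-at-1, U1 inverted output, U2 inverted output, U5 inverted output.
Test 3 (P=0, Q=0): fault-free U1=1, U2=1, U3=1, U4=0, U5=1 → 1; observed 1. Eliminates U5 stuck-at-0.
Only U2 stuck-at-0 is consistent with every test.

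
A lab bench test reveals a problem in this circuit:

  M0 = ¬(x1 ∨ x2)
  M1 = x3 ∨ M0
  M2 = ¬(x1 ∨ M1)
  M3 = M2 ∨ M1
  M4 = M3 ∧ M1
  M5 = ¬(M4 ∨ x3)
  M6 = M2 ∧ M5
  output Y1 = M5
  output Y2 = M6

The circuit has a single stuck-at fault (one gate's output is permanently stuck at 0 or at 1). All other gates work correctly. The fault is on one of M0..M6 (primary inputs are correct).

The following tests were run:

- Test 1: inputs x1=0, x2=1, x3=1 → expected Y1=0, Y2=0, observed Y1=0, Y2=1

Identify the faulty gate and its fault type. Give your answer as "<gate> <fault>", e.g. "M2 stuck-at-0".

M6 stuck-at-1

Fault-free values for test 1 (x1=0, x2=1, x3=1): M0=0, M1=1, M2=0, M3=1, M4=1, M5=0, M6=0, giving Y1=0, Y2=0. Observed Y1=0, Y2=1.
Test 1: faults giving observed Y1=0, Y2=1 are {M6 stuck-at-1}.
Only M6 stuck-at-1 is consistent with every test.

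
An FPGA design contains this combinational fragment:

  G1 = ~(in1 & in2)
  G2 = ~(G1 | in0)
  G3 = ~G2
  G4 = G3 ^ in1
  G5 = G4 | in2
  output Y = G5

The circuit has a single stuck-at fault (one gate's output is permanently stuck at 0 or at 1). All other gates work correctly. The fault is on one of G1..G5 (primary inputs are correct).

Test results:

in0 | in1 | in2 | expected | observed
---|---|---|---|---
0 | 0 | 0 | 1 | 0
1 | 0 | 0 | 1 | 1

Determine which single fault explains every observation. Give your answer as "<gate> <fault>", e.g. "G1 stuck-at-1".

G1 stuck-at-0

Fault-free values for test 1 (in0=0, in1=0, in2=0): G1=1, G2=0, G3=1, G4=1, G5=1, giving Y=1. Observed 0.
Test 1: faults giving observed 0 are {G1 stuck-at-0, G2 stuck-at-1, G3 stuck-at-0, G4 stuck-at-0, G5 stuck-at-0}.
Test 2 (in0=1, in1=0, in2=0): fault-free G1=1, G2=0, G3=1, G4=1, G5=1 → 1; observed 1. Eliminates G2 stuck-at-1, G3 stuck-at-0, G4 stuck-at-0, G5 stuck-at-0.
Only G1 stuck-at-0 is consistent with every test.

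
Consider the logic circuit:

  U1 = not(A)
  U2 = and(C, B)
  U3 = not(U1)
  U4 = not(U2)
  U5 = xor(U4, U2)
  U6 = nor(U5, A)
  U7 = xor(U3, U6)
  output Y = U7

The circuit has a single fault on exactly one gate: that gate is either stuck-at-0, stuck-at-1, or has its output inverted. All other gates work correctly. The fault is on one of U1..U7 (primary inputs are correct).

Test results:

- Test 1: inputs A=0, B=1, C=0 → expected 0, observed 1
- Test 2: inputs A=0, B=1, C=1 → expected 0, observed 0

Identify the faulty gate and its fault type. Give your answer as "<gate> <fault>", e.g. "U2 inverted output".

U4 stuck-at-0

Fault-free values for test 1 (A=0, B=1, C=0): U1=1, U2=0, U3=0, U4=1, U5=1, U6=0, U7=0, giving Y=0. Observed 1.
Test 1: faults giving observed 1 are {U1 stuck-at-0, U1 inverted output, U3 stuck-at-1, U3 inverted output, U4 stuck-at-0, U4 inverted output, U5 stuck-at-0, U5 inverted output, U6 stuck-at-1, U6 inverted output, U7 stuck-at-1, U7 inverted output}.
Test 2 (A=0, B=1, C=1): fault-free U1=1, U2=1, U3=0, U4=0, U5=1, U6=0, U7=0 → 0; observed 0. Eliminates U1 stuck-at-0, U1 inverted output, U3 stuck-at-1, U3 inverted output, U4 inverted output, U5 stuck-at-0, U5 inverted output, U6 stuck-at-1, U6 inverted output, U7 stuck-at-1, U7 inverted output.
Only U4 stuck-at-0 is consistent with every test.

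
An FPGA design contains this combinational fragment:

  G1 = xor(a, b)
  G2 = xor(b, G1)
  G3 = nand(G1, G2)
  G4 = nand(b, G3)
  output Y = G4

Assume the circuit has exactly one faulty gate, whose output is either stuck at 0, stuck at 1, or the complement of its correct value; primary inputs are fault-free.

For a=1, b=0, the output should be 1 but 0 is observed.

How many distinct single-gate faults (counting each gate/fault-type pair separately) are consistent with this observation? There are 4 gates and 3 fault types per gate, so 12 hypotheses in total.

Fault-free: G1=1, G2=1, G3=0, G4=1 → 1. Observed 0.
  G1 stuck-at-0: output 1 ✗
  G1 stuck-at-1: output 1 ✗
  G1 inverted output: output 1 ✗
  G2 stuck-at-0: output 1 ✗
  G2 stuck-at-1: output 1 ✗
  G2 inverted output: output 1 ✗
  G3 stuck-at-0: output 1 ✗
  G3 stuck-at-1: output 1 ✗
  G3 inverted output: output 1 ✗
  G4 stuck-at-0: output 0 ✓
  G4 stuck-at-1: output 1 ✗
  G4 inverted output: output 0 ✓
Consistent faults: {G4 stuck-at-0, G4 inverted output} — 2 in all.

2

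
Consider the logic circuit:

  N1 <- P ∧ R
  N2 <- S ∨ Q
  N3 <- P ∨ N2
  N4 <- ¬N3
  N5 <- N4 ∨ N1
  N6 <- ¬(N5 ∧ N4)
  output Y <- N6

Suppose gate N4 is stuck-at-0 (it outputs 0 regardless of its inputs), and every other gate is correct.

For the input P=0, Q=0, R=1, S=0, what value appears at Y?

Propagate with N4 forced: N1=0, N2=0, N3=0, N4=0 [stuck-at-0], N5=0, N6=1.
So Y = 1. (Without the fault it would be 0.)

1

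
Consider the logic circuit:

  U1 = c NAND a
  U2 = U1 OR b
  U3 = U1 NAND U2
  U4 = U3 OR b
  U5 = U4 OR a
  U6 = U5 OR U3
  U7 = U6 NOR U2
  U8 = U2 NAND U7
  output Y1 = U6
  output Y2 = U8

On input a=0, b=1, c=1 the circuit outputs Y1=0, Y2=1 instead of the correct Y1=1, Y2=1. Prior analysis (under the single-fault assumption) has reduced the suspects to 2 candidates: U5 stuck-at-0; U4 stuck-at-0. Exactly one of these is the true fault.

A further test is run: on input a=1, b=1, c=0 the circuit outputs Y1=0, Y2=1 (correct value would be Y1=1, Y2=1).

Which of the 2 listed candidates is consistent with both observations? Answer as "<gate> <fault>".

U5 stuck-at-0

Evaluate each candidate on input a=1, b=1, c=0:
  U5 stuck-at-0: U1=1, U2=1, U3=0, U4=1, U5=0 [stuck-at-0], U6=0, U7=0, U8=1 → Y1=0, Y2=1 — matches
  U4 stuck-at-0: U1=1, U2=1, U3=0, U4=0 [stuck-at-0], U5=1, U6=1, U7=0, U8=1 → Y1=1, Y2=1 — eliminated
Only U5 stuck-at-0 reproduces the observed Y1=0, Y2=1.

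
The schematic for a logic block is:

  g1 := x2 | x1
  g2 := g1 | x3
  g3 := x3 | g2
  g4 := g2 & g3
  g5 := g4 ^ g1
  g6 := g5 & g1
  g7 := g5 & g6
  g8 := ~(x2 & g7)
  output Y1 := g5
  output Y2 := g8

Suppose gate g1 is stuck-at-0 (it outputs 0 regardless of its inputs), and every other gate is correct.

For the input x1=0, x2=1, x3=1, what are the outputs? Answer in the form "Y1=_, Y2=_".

Propagate with g1 forced: g1=0 [stuck-at-0], g2=1, g3=1, g4=1, g5=1, g6=0, g7=0, g8=1.
So the outputs are Y1=1, Y2=1. (Without the fault they would be Y1=0, Y2=1.)

Y1=1, Y2=1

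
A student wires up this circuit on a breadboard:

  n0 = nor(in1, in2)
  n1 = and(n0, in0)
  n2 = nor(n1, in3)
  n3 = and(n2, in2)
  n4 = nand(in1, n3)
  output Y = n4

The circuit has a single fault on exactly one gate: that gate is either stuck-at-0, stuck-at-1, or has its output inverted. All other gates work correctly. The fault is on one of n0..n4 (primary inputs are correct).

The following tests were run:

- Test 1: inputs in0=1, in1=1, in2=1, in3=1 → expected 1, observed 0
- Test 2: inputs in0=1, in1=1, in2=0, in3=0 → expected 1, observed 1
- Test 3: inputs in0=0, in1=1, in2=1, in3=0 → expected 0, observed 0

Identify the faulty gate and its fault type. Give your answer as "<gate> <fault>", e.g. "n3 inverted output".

Fault-free values for test 1 (in0=1, in1=1, in2=1, in3=1): n0=0, n1=0, n2=0, n3=0, n4=1, giving Y=1. Observed 0.
Test 1: faults giving observed 0 are {n2 stuck-at-1, n2 inverted output, n3 stuck-at-1, n3 inverted output, n4 stuck-at-0, n4 inverted output}.
Test 2 (in0=1, in1=1, in2=0, in3=0): fault-free n0=0, n1=0, n2=1, n3=0, n4=1 → 1; observed 1. Eliminates n3 stuck-at-1, n3 inverted output, n4 stuck-at-0, n4 inverted output.
Test 3 (in0=0, in1=1, in2=1, in3=0): fault-free n0=0, n1=0, n2=1, n3=1, n4=0 → 0; observed 0. Eliminates n2 inverted output.
Only n2 stuck-at-1 is consistent with every test.

n2 stuck-at-1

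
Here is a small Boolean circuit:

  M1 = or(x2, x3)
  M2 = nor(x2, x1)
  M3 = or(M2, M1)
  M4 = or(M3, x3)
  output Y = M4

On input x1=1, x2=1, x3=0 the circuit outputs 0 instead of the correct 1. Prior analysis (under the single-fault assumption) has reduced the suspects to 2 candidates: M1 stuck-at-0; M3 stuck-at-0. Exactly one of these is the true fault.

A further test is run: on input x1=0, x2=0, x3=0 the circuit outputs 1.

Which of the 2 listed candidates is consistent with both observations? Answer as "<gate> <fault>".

Evaluate each candidate on input x1=0, x2=0, x3=0:
  M1 stuck-at-0: M1=0 [stuck-at-0], M2=1, M3=1, M4=1 → 1 — matches
  M3 stuck-at-0: M1=0, M2=1, M3=0 [stuck-at-0], M4=0 → 0 — eliminated
Only M1 stuck-at-0 reproduces the observed 1.

M1 stuck-at-0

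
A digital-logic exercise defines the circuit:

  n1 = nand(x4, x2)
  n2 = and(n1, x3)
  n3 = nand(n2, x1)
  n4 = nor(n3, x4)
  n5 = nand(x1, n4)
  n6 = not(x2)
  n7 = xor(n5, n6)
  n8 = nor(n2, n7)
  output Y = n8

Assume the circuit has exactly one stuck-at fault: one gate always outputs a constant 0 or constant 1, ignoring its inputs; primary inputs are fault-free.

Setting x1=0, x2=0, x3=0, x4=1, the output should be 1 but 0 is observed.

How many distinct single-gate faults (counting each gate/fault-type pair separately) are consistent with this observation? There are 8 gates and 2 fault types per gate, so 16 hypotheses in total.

Fault-free: n1=1, n2=0, n3=1, n4=0, n5=1, n6=1, n7=0, n8=1 → 1. Observed 0.
  n1: none of the 2 fault types match ✗
  n2: stuck-at-1 ✓; others ✗
  n3: none of the 2 fault types match ✗
  n4: none of the 2 fault types match ✗
  n5: stuck-at-0 ✓; others ✗
  n6: stuck-at-0 ✓; others ✗
  n7: stuck-at-1 ✓; others ✗
  n8: stuck-at-0 ✓; others ✗
Consistent faults: {n2 stuck-at-1, n5 stuck-at-0, n6 stuck-at-0, n7 stuck-at-1, n8 stuck-at-0} — 5 in all.

5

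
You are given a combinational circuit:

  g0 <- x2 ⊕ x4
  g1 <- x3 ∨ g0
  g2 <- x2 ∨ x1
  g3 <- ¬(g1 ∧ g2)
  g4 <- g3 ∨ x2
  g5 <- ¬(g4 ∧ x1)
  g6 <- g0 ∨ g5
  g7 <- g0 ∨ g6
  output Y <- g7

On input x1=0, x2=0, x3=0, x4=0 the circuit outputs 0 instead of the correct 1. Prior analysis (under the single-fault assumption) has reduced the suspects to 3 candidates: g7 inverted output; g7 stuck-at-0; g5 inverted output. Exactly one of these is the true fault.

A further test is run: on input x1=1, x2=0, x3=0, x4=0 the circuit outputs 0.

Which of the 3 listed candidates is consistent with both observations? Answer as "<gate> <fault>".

Evaluate each candidate on input x1=1, x2=0, x3=0, x4=0:
  g7 inverted output: g0=0, g1=0, g2=1, g3=1, g4=1, g5=0, g6=0, g7=1 [inverted output] → 1 — eliminated
  g7 stuck-at-0: g0=0, g1=0, g2=1, g3=1, g4=1, g5=0, g6=0, g7=0 [stuck-at-0] → 0 — matches
  g5 inverted output: g0=0, g1=0, g2=1, g3=1, g4=1, g5=1 [inverted output], g6=1, g7=1 → 1 — eliminated
Only g7 stuck-at-0 reproduces the observed 0.

g7 stuck-at-0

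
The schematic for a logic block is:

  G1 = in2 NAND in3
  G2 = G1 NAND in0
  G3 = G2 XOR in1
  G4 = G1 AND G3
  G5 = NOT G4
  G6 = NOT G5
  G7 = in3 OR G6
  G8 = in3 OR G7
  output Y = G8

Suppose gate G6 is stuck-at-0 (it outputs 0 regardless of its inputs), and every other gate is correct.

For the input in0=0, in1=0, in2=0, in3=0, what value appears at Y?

Propagate with G6 forced: G1=1, G2=1, G3=1, G4=1, G5=0, G6=0 [stuck-at-0], G7=0, G8=0.
So Y = 0. (Without the fault it would be 1.)

0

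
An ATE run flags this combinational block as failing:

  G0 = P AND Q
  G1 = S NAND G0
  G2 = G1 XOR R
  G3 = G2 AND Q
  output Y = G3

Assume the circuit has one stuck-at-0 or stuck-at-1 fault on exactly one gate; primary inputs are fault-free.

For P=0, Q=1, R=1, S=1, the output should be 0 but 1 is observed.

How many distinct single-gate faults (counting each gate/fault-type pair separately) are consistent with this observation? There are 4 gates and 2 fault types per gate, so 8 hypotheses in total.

4

Fault-free: G0=0, G1=1, G2=0, G3=0 → 0. Observed 1.
  G0 stuck-at-0: output 0 ✗
  G0 stuck-at-1: output 1 ✓
  G1 stuck-at-0: output 1 ✓
  G1 stuck-at-1: output 0 ✗
  G2 stuck-at-0: output 0 ✗
  G2 stuck-at-1: output 1 ✓
  G3 stuck-at-0: output 0 ✗
  G3 stuck-at-1: output 1 ✓
Consistent faults: {G0 stuck-at-1, G1 stuck-at-0, G2 stuck-at-1, G3 stuck-at-1} — 4 in all.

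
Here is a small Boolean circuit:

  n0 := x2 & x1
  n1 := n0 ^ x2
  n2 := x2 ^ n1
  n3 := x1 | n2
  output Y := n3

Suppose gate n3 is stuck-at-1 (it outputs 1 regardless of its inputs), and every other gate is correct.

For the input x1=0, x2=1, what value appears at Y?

Propagate with n3 forced: n0=0, n1=1, n2=0, n3=1 [stuck-at-1].
So Y = 1. (Without the fault it would be 0.)

1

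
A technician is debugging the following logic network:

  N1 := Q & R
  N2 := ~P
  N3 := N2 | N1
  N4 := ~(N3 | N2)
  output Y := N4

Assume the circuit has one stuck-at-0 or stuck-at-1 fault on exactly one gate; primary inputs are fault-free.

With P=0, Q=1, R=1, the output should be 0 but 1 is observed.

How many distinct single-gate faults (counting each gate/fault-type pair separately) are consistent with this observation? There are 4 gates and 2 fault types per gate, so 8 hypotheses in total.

Fault-free: N1=1, N2=1, N3=1, N4=0 → 0. Observed 1.
  N1 stuck-at-0: output 0 ✗
  N1 stuck-at-1: output 0 ✗
  N2 stuck-at-0: output 0 ✗
  N2 stuck-at-1: output 0 ✗
  N3 stuck-at-0: output 0 ✗
  N3 stuck-at-1: output 0 ✗
  N4 stuck-at-0: output 0 ✗
  N4 stuck-at-1: output 1 ✓
Consistent faults: {N4 stuck-at-1} — 1 in all.

1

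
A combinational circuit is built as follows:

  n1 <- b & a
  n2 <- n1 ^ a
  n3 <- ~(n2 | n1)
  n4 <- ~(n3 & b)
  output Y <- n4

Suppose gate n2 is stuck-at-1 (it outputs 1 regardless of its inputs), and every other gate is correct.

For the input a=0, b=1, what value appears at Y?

1

Propagate with n2 forced: n1=0, n2=1 [stuck-at-1], n3=0, n4=1.
So Y = 1. (Without the fault it would be 0.)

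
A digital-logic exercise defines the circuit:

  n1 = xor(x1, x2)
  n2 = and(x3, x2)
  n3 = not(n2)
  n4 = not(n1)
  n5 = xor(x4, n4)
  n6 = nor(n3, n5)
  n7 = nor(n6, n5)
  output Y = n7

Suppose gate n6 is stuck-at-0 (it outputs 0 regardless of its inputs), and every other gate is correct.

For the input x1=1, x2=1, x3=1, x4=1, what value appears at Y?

1

Propagate with n6 forced: n1=0, n2=1, n3=0, n4=1, n5=0, n6=0 [stuck-at-0], n7=1.
So Y = 1. (Without the fault it would be 0.)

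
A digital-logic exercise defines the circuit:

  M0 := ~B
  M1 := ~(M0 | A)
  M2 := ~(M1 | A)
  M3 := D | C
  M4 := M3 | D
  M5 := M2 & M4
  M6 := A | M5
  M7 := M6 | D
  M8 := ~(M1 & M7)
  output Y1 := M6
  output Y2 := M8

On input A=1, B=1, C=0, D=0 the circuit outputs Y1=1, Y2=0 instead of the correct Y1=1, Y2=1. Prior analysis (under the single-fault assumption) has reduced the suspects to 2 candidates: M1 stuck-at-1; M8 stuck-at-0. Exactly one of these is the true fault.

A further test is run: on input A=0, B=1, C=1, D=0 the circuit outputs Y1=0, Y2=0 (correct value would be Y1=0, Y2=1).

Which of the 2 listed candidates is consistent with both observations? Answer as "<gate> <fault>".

M8 stuck-at-0

Evaluate each candidate on input A=0, B=1, C=1, D=0:
  M1 stuck-at-1: M0=0, M1=1 [stuck-at-1], M2=0, M3=1, M4=1, M5=0, M6=0, M7=0, M8=1 → Y1=0, Y2=1 — eliminated
  M8 stuck-at-0: M0=0, M1=1, M2=0, M3=1, M4=1, M5=0, M6=0, M7=0, M8=0 [stuck-at-0] → Y1=0, Y2=0 — matches
Only M8 stuck-at-0 reproduces the observed Y1=0, Y2=0.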